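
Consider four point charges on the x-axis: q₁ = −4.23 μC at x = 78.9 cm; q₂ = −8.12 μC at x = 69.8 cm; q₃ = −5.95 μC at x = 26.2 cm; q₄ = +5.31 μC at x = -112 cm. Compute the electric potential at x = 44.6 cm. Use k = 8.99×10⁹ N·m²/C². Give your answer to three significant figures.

-6.61×10⁵ V

The total potential is the scalar sum of each charge's contribution, V = Σ kqᵢ/rᵢ.
Distances from the field point to each charge: r₁ = 0.343 m, r₂ = 0.252 m, r₃ = 0.184 m, r₄ = 1.57 m.
V = k[(-4.23×10⁻⁶)/(0.343) + (-8.12×10⁻⁶)/(0.252) + (-5.95×10⁻⁶)/(0.184) + (5.31×10⁻⁶)/(1.57)] = -6.61×10⁵ V.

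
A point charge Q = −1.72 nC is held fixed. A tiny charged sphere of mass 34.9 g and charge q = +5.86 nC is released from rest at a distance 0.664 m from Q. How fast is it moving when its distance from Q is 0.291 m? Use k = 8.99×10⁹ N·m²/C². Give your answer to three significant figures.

3.17×10⁻³ m/s

Only the electrostatic force acts, so mechanical energy is conserved: ½mv² = U₁ − U₂ = kQq(1/r₁ − 1/r₂).
U₁ − U₂ = (8.99×10⁹ N·m²/C²)(-1.72×10⁻⁹ C)(5.86×10⁻⁹ C)(1/0.664 − 1/0.291) = 1.75×10⁻⁷ J.
v = √(2·1.75×10⁻⁷/0.0349) = 3.17×10⁻³ m/s.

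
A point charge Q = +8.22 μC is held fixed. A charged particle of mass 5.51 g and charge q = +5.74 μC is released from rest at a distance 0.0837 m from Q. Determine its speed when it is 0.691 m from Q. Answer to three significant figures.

40.2 m/s

Only the electrostatic force acts, so mechanical energy is conserved: ½mv² = U₁ − U₂ = kQq(1/r₁ − 1/r₂).
U₁ − U₂ = (8.99×10⁹ N·m²/C²)(8.22×10⁻⁶ C)(5.74×10⁻⁶ C)(1/0.0837 − 1/0.691) = 4.45 J.
v = √(2·4.45/5.51×10⁻³) = 40.2 m/s.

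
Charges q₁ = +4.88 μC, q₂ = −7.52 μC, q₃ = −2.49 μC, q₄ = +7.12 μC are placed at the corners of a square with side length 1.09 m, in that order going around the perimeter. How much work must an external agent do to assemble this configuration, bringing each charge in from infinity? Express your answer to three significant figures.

-0.391 J

The work to assemble the configuration equals its total potential energy, U = Σ kqᵢqⱼ/rᵢⱼ over all pairs.
The four side pairs have separation 1.09 m and the two diagonal pairs 1.54 m.
Summing all 6 pair terms gives U = -0.391 J.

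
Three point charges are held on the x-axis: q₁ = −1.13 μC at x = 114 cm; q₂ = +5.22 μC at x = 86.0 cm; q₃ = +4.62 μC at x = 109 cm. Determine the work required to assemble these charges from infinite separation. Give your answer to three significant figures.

The work to assemble the configuration equals its total potential energy, U = Σ kqᵢqⱼ/rᵢⱼ over all pairs.
Pair separations: r₁₂ = 0.280 m, r₁₃ = 0.0500 m, r₂₃ = 0.230 m.
U = (-0.189) + (-0.939) + (0.943) = -0.185 J.

-0.185 J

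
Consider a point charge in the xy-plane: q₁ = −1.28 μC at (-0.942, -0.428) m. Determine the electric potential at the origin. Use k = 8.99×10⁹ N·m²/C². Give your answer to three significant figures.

-1.11×10⁴ V

Electric potential is a scalar, so the contributions from each charge add algebraically: V = Σ kqᵢ/rᵢ.
Distances from the field point to each charge: r₁ = 1.03 m.
V = k[(-1.28×10⁻⁶)/(1.03)] = -1.11×10⁴ V.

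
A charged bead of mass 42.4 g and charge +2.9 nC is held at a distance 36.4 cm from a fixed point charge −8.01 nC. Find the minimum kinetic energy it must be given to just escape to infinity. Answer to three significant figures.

To just escape, total mechanical energy must reach zero at infinity: ½mv²_min + U = 0, so ½mv²_min = −U = |kQq|/r.
|U| = |kQq|/r = (8.99×10⁹ N·m²/C²)(8.01×10⁻⁹)(2.90×10⁻⁹)/(0.364) = 5.74×10⁻⁷ J.

5.74×10⁻⁷ J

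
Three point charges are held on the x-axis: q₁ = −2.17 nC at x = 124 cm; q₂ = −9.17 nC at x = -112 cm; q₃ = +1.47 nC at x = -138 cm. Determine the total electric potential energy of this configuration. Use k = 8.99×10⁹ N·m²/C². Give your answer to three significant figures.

The assembly work is the sum of pairwise potential energies, U = Σ_{i<j} kqᵢqⱼ/rᵢⱼ.
Pair separations: r₁₂ = 2.36 m, r₁₃ = 2.62 m, r₂₃ = 0.260 m.
U = (7.58×10⁻⁸) + (-1.09×10⁻⁸) + (-4.66×10⁻⁷) = -4.01×10⁻⁷ J.

-4.01×10⁻⁷ J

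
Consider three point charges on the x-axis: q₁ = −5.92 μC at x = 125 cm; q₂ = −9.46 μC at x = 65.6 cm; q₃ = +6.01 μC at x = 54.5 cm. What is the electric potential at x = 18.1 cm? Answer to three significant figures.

The total potential is the scalar sum of each charge's contribution, V = Σ kqᵢ/rᵢ.
Distances from the field point to each charge: r₁ = 1.07 m, r₂ = 0.475 m, r₃ = 0.364 m.
V = k[(-5.92×10⁻⁶)/(1.07) + (-9.46×10⁻⁶)/(0.475) + (6.01×10⁻⁶)/(0.364)] = -8.04×10⁴ V.

-8.04×10⁴ V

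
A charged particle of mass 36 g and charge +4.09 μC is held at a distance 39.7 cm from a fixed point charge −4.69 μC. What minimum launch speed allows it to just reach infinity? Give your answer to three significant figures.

4.91 m/s

To just escape, total mechanical energy must reach zero at infinity: ½mv²_min + U = 0, so ½mv²_min = −U = |kQq|/r.
|U| = |kQq|/r = (8.99×10⁹ N·m²/C²)(4.69×10⁻⁶)(4.09×10⁻⁶)/(0.397) = 0.434 J.
v_min = √(2|U|/m) = √(2·0.434/0.0360) = 4.91 m/s.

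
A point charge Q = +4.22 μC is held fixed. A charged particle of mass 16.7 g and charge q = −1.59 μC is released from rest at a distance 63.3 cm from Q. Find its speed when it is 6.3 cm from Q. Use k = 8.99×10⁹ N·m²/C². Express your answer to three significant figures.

Only the electrostatic force acts, so mechanical energy is conserved: ½mv² = U₁ − U₂ = kQq(1/r₁ − 1/r₂).
U₁ − U₂ = (8.99×10⁹ N·m²/C²)(4.22×10⁻⁶ C)(-1.59×10⁻⁶ C)(1/0.633 − 1/0.0630) = 0.862 J.
v = √(2·0.862/0.0167) = 10.2 m/s.

10.2 m/s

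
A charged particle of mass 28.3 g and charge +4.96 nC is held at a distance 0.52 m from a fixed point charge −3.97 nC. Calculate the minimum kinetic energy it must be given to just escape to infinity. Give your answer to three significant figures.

To just escape, total mechanical energy must reach zero at infinity: ½mv²_min + U = 0, so ½mv²_min = −U = |kQq|/r.
|U| = |kQq|/r = (8.99×10⁹ N·m²/C²)(3.97×10⁻⁹)(4.96×10⁻⁹)/(0.520) = 3.40×10⁻⁷ J.

3.40×10⁻⁷ J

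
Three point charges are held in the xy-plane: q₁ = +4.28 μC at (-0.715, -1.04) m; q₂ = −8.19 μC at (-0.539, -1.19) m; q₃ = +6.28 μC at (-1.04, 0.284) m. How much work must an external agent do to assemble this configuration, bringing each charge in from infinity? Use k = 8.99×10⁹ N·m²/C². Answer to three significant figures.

The assembly work is the sum of pairwise potential energies, U = Σ_{i<j} kqᵢqⱼ/rᵢⱼ.
Pair separations: r₁₂ = 0.231 m, r₁₃ = 1.36 m, r₂₃ = 1.56 m.
U = (-1.36) + (0.177) + (-0.297) = -1.48 J.

-1.48 J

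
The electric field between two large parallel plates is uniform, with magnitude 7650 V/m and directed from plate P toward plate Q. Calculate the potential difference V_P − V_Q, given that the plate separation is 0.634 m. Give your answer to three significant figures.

4850 V

In a uniform field, potential decreases in the direction of E: ΔV = −E·d for a displacement d parallel to E.
Going from Q to P is a displacement of 0.634 m opposite to the field, so V_P − V_Q = +Ed = 4850 V.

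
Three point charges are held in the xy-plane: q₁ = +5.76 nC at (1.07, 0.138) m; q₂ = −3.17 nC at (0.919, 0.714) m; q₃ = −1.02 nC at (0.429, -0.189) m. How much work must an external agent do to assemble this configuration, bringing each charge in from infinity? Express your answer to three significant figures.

The assembly work is the sum of pairwise potential energies, U = Σ_{i<j} kqᵢqⱼ/rᵢⱼ.
Pair separations: r₁₂ = 0.595 m, r₁₃ = 0.720 m, r₂₃ = 1.03 m.
U = (-2.76×10⁻⁷) + (-7.34×10⁻⁸) + (2.83×10⁻⁸) = -3.21×10⁻⁷ J.

-3.21×10⁻⁷ J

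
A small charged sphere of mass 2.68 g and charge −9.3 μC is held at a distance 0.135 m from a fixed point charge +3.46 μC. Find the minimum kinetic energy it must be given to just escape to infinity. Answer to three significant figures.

2.14 J

To just escape, total mechanical energy must reach zero at infinity: ½mv²_min + U = 0, so ½mv²_min = −U = |kQq|/r.
|U| = |kQq|/r = (8.99×10⁹ N·m²/C²)(3.46×10⁻⁶)(9.30×10⁻⁶)/(0.135) = 2.14 J.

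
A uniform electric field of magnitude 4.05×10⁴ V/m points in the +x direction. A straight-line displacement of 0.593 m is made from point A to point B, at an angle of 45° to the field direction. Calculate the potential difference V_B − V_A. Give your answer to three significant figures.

Only the component of displacement along E changes the potential: ΔV = −E·d·cosθ.
ΔV = −(4.05×10⁴ V/m)(0.593 m)cos45° = -1.70×10⁴ V.

-1.70×10⁴ V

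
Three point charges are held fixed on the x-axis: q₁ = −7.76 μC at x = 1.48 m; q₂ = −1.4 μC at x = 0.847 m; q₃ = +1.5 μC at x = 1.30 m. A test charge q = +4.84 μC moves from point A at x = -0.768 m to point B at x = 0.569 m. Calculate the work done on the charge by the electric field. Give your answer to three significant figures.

The work done by the electric force is W_field = −ΔU = −q(V_B − V_A) = q(V_A − V_B).
At A: distances to the source charges are 2.25 m, 1.61 m, 2.07 m; V_A = Σ kqᵢ/rᵢ = -3.23×10⁴ V.
At B: distances to the source charges are 0.911 m, 0.278 m, 0.731 m; V_B = Σ kqᵢ/rᵢ = -1.03×10⁵ V.
ΔV = V_B − V_A = -7.11×10⁴ V.
W_field = −qΔV = −(4.84×10⁻⁶ C)(-7.11×10⁴ V) = 0.344 J.

0.344 J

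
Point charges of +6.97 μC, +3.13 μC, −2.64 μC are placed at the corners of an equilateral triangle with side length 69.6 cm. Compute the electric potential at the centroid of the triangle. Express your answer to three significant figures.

The total potential is the scalar sum of each charge's contribution, V = Σ kqᵢ/rᵢ.
The distance from each vertex to the centroid is a/√3 = 0.402 m.
V = k[(6.97×10⁻⁶)/(0.402) + (3.13×10⁻⁶)/(0.402) + (-2.64×10⁻⁶)/(0.402)] = 1.67×10⁵ V.

1.67×10⁵ V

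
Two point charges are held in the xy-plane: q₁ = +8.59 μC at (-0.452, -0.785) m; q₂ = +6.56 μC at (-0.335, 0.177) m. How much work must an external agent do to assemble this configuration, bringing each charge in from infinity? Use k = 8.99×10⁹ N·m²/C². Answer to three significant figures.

The assembly work is the sum of pairwise potential energies, U = Σ_{i<j} kqᵢqⱼ/rᵢⱼ.
Pair separations: r₁₂ = 0.969 m.
U = (0.523) = 0.523 J.

0.523 J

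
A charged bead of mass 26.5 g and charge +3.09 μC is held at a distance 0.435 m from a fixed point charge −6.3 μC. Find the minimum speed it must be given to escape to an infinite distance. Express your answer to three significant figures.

5.51 m/s

To just escape, total mechanical energy must reach zero at infinity: ½mv²_min + U = 0, so ½mv²_min = −U = |kQq|/r.
|U| = |kQq|/r = (8.99×10⁹ N·m²/C²)(6.30×10⁻⁶)(3.09×10⁻⁶)/(0.435) = 0.402 J.
v_min = √(2|U|/m) = √(2·0.402/0.0265) = 5.51 m/s.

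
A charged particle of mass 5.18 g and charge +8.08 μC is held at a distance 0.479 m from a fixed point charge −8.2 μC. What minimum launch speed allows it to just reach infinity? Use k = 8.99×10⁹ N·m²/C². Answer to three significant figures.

To just escape, total mechanical energy must reach zero at infinity: ½mv²_min + U = 0, so ½mv²_min = −U = |kQq|/r.
|U| = |kQq|/r = (8.99×10⁹ N·m²/C²)(8.20×10⁻⁶)(8.08×10⁻⁶)/(0.479) = 1.24 J.
v_min = √(2|U|/m) = √(2·1.24/5.18×10⁻³) = 21.9 m/s.

21.9 m/s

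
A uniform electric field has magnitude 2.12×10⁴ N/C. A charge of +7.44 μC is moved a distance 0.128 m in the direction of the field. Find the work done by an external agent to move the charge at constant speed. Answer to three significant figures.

The potential change for a displacement 0.128 m in the direction of the field is ΔV = −Ed = -2710 V.
W_ext = qΔV = -0.0202 J.

-0.0202 J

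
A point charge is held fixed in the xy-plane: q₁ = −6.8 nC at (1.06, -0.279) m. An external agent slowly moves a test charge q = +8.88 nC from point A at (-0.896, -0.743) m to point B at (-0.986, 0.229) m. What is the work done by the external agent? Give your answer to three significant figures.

1.25×10⁻⁸ J

For quasistatic motion the external work equals the change in potential energy: W_ext = qΔV = q(V_B − V_A).
At A: distance to the source charge is 2.01 m; V_A = kq₁/r = -30.4 V.
At B: distance to the source charge is 2.11 m; V_B = kq₁/r = -29.0 V.
ΔV = V_B − V_A = 1.41 V.
W_ext = qΔV = (8.88×10⁻⁹ C)(1.41 V) = 1.25×10⁻⁸ J.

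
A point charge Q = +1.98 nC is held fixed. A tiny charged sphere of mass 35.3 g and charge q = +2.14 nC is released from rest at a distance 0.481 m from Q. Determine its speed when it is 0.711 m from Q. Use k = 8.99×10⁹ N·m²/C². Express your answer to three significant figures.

Only the electrostatic force acts, so mechanical energy is conserved: ½mv² = U₁ − U₂ = kQq(1/r₁ − 1/r₂).
U₁ − U₂ = (8.99×10⁹ N·m²/C²)(1.98×10⁻⁹ C)(2.14×10⁻⁹ C)(1/0.481 − 1/0.711) = 2.56×10⁻⁸ J.
v = √(2·2.56×10⁻⁸/0.0353) = 1.20×10⁻³ m/s.

1.20×10⁻³ m/s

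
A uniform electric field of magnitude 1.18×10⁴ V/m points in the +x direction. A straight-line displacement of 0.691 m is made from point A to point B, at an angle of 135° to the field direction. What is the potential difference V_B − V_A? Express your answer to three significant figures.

Only the component of displacement along E changes the potential: ΔV = −E·d·cosθ.
ΔV = −(1.18×10⁴ V/m)(0.691 m)cos135° = 5770 V.

5770 V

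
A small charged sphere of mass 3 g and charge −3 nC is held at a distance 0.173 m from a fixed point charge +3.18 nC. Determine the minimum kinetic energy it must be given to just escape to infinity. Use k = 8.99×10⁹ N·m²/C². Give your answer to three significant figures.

To just escape, total mechanical energy must reach zero at infinity: ½mv²_min + U = 0, so ½mv²_min = −U = |kQq|/r.
|U| = |kQq|/r = (8.99×10⁹ N·m²/C²)(3.18×10⁻⁹)(3.00×10⁻⁹)/(0.173) = 4.96×10⁻⁷ J.

4.96×10⁻⁷ J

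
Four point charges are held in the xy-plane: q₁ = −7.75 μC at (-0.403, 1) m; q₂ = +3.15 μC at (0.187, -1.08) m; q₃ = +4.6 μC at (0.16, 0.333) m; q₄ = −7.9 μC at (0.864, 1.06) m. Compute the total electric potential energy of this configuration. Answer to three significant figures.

The work to assemble the configuration equals its total potential energy, U = Σ kqᵢqⱼ/rᵢⱼ over all pairs.
Pair separations: r₁₂ = 2.16 m, r₁₃ = 0.873 m, r₁₄ = 1.27 m, r₂₃ = 1.41 m, r₂₄ = 2.24 m, r₃₄ = 1.01 m.
Summing all 6 pair terms gives U = -0.365 J.

-0.365 J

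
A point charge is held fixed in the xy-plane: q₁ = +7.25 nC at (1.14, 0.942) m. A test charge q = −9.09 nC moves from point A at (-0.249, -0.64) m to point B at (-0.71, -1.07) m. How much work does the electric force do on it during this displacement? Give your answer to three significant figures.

The work done by the electric force is W_field = −ΔU = −q(V_B − V_A) = q(V_A − V_B).
At A: distance to the source charge is 2.11 m; V_A = kq₁/r = 31.0 V.
At B: distance to the source charge is 2.73 m; V_B = kq₁/r = 23.8 V.
ΔV = V_B − V_A = -7.11 V.
W_field = −qΔV = −(-9.09×10⁻⁹ C)(-7.11 V) = -6.47×10⁻⁸ J.

-6.47×10⁻⁸ J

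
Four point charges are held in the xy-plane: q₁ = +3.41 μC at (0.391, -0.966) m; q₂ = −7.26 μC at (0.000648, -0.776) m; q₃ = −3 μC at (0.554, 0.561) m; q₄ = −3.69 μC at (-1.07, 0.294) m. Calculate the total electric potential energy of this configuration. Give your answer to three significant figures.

-0.276 J

The work to assemble the configuration equals its total potential energy, U = Σ kqᵢqⱼ/rᵢⱼ over all pairs.
Pair separations: r₁₂ = 0.434 m, r₁₃ = 1.54 m, r₁₄ = 1.93 m, r₂₃ = 1.45 m, r₂₄ = 1.51 m, r₃₄ = 1.65 m.
Summing all 6 pair terms gives U = -0.276 J.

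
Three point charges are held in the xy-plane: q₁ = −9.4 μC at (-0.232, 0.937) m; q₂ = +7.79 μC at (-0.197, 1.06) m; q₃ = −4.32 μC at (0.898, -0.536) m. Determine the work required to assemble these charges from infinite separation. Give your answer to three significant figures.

-5.11 J

The assembly work is the sum of pairwise potential energies, U = Σ_{i<j} kqᵢqⱼ/rᵢⱼ.
Pair separations: r₁₂ = 0.128 m, r₁₃ = 1.86 m, r₂₃ = 1.94 m.
U = (-5.15) + (0.197) + (-0.156) = -5.11 J.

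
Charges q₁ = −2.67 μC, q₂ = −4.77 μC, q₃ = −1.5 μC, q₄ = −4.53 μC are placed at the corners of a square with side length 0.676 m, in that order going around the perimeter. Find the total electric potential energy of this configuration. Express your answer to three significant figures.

The work to assemble the configuration equals its total potential energy, U = Σ kqᵢqⱼ/rᵢⱼ over all pairs.
The four side pairs have separation 0.676 m and the two diagonal pairs 0.956 m.
Summing all 6 pair terms gives U = 0.757 J.

0.757 J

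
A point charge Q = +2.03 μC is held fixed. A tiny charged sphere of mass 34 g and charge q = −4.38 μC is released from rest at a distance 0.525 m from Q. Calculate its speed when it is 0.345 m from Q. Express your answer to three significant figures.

2.16 m/s

Only the electrostatic force acts, so mechanical energy is conserved: ½mv² = U₁ − U₂ = kQq(1/r₁ − 1/r₂).
U₁ − U₂ = (8.99×10⁹ N·m²/C²)(2.03×10⁻⁶ C)(-4.38×10⁻⁶ C)(1/0.525 − 1/0.345) = 0.0794 J.
v = √(2·0.0794/0.0340) = 2.16 m/s.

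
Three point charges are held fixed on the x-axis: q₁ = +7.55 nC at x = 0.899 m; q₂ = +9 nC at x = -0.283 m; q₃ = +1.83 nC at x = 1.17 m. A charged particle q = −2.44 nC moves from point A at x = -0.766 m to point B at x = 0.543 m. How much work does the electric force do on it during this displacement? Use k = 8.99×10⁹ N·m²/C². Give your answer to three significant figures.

The work done by the electric force is W_field = −ΔU = −q(V_B − V_A) = q(V_A − V_B).
At A: distances to the source charges are 1.67 m, 0.483 m, 1.94 m; V_A = Σ kqᵢ/rᵢ = 217 V.
At B: distances to the source charges are 0.356 m, 0.826 m, 0.627 m; V_B = Σ kqᵢ/rᵢ = 315 V.
ΔV = V_B − V_A = 98.1 V.
W_field = −qΔV = −(-2.44×10⁻⁹ C)(98.1 V) = 2.39×10⁻⁷ J.

2.39×10⁻⁷ J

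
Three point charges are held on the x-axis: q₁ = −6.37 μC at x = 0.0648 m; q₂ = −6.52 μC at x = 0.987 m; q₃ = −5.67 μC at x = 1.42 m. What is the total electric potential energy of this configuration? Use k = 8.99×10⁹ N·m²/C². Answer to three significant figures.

1.41 J

The work to assemble the configuration equals its total potential energy, U = Σ kqᵢqⱼ/rᵢⱼ over all pairs.
Pair separations: r₁₂ = 0.922 m, r₁₃ = 1.36 m, r₂₃ = 0.433 m.
U = (0.405) + (0.240) + (0.768) = 1.41 J.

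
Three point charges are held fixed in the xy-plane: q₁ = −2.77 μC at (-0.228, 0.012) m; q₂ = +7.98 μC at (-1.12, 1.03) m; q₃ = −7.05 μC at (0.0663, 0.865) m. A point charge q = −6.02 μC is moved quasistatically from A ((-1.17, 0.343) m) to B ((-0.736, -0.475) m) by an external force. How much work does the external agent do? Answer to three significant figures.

0.372 J

For quasistatic motion the external work equals the change in potential energy: W_ext = qΔV = q(V_B − V_A).
At A: distances to the source charges are 0.998 m, 0.689 m, 1.34 m; V_A = Σ kqᵢ/rᵢ = 3.20×10⁴ V.
At B: distances to the source charges are 0.704 m, 1.55 m, 1.56 m; V_B = Σ kqᵢ/rᵢ = -2.98×10⁴ V.
ΔV = V_B − V_A = -6.18×10⁴ V.
W_ext = qΔV = (-6.02×10⁻⁶ C)(-6.18×10⁴ V) = 0.372 J.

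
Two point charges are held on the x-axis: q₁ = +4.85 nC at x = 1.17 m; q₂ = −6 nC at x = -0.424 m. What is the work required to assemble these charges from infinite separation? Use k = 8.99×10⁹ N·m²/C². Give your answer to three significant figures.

The assembly work is the sum of pairwise potential energies, U = Σ_{i<j} kqᵢqⱼ/rᵢⱼ.
Pair separations: r₁₂ = 1.59 m.
U = (-1.64×10⁻⁷) = -1.64×10⁻⁷ J.

-1.64×10⁻⁷ J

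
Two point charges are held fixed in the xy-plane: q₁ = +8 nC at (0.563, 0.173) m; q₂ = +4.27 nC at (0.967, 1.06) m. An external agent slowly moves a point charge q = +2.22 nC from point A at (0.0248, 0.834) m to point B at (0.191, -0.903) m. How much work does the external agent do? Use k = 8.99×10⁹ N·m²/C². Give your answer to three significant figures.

-9.46×10⁻⁸ J

For quasistatic motion the external work equals the change in potential energy: W_ext = qΔV = q(V_B − V_A).
At A: distances to the source charges are 0.852 m, 0.969 m; V_A = Σ kqᵢ/rᵢ = 124 V.
At B: distances to the source charges are 1.14 m, 2.11 m; V_B = Σ kqᵢ/rᵢ = 81.4 V.
ΔV = V_B − V_A = -42.6 V.
W_ext = qΔV = (2.22×10⁻⁹ C)(-42.6 V) = -9.46×10⁻⁸ J.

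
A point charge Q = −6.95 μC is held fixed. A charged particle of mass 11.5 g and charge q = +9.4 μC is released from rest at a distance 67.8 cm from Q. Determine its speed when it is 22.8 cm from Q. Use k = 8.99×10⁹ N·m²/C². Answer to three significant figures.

17.2 m/s

Only the electrostatic force acts, so mechanical energy is conserved: ½mv² = U₁ − U₂ = kQq(1/r₁ − 1/r₂).
U₁ − U₂ = (8.99×10⁹ N·m²/C²)(-6.95×10⁻⁶ C)(9.40×10⁻⁶ C)(1/0.678 − 1/0.228) = 1.71 J.
v = √(2·1.71/0.0115) = 17.2 m/s.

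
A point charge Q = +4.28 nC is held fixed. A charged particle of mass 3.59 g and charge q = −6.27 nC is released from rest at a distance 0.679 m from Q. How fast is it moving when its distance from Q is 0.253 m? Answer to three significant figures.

Only the electrostatic force acts, so mechanical energy is conserved: ½mv² = U₁ − U₂ = kQq(1/r₁ − 1/r₂).
U₁ − U₂ = (8.99×10⁹ N·m²/C²)(4.28×10⁻⁹ C)(-6.27×10⁻⁹ C)(1/0.679 − 1/0.253) = 5.98×10⁻⁷ J.
v = √(2·5.98×10⁻⁷/3.59×10⁻³) = 0.0183 m/s.

0.0183 m/s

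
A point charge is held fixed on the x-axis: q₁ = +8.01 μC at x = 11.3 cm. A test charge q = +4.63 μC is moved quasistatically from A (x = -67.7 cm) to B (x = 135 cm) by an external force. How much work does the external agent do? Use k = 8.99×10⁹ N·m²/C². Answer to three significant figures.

For quasistatic motion the external work equals the change in potential energy: W_ext = qΔV = q(V_B − V_A).
At A: distance to the source charge is 0.790 m; V_A = kq₁/r = 9.12×10⁴ V.
At B: distance to the source charge is 1.24 m; V_B = kq₁/r = 5.82×10⁴ V.
ΔV = V_B − V_A = -3.29×10⁴ V.
W_ext = qΔV = (4.63×10⁻⁶ C)(-3.29×10⁴ V) = -0.153 J.

-0.153 J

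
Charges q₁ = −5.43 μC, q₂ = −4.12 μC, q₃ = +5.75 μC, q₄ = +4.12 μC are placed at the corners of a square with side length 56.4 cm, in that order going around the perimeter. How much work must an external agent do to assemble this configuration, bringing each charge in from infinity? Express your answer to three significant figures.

-0.543 J

The work to assemble the configuration equals its total potential energy, U = Σ kqᵢqⱼ/rᵢⱼ over all pairs.
The four side pairs have separation 0.564 m and the two diagonal pairs 0.798 m.
Summing all 6 pair terms gives U = -0.543 J.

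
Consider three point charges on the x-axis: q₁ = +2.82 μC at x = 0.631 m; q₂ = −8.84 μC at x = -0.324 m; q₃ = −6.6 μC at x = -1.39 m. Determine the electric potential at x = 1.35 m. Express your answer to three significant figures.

Electric potential is a scalar, so the contributions from each charge add algebraically: V = Σ kqᵢ/rᵢ.
Distances from the field point to each charge: r₁ = 0.719 m, r₂ = 1.67 m, r₃ = 2.74 m.
V = k[(2.82×10⁻⁶)/(0.719) + (-8.84×10⁻⁶)/(1.67) + (-6.60×10⁻⁶)/(2.74)] = -3.39×10⁴ V.

-3.39×10⁴ V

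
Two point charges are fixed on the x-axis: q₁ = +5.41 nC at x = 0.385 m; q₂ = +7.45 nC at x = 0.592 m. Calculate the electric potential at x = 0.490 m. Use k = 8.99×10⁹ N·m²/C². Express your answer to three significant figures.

1120 V

Electric potential is a scalar, so the contributions from each charge add algebraically: V = Σ kqᵢ/rᵢ.
Distances from the field point to each charge: r₁ = 0.105 m, r₂ = 0.102 m.
V = k[(5.41×10⁻⁹)/(0.105) + (7.45×10⁻⁹)/(0.102)] = 1120 V.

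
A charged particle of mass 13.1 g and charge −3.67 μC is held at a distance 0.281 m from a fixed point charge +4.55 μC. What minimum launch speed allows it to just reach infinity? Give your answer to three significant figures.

9.03 m/s

To just escape, total mechanical energy must reach zero at infinity: ½mv²_min + U = 0, so ½mv²_min = −U = |kQq|/r.
|U| = |kQq|/r = (8.99×10⁹ N·m²/C²)(4.55×10⁻⁶)(3.67×10⁻⁶)/(0.281) = 0.534 J.
v_min = √(2|U|/m) = √(2·0.534/0.0131) = 9.03 m/s.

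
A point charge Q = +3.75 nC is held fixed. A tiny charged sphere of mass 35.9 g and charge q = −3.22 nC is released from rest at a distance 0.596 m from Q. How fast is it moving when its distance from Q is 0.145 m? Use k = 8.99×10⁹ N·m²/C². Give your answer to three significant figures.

Only the electrostatic force acts, so mechanical energy is conserved: ½mv² = U₁ − U₂ = kQq(1/r₁ − 1/r₂).
U₁ − U₂ = (8.99×10⁹ N·m²/C²)(3.75×10⁻⁹ C)(-3.22×10⁻⁹ C)(1/0.596 − 1/0.145) = 5.67×10⁻⁷ J.
v = √(2·5.67×10⁻⁷/0.0359) = 5.62×10⁻³ m/s.

5.62×10⁻³ m/s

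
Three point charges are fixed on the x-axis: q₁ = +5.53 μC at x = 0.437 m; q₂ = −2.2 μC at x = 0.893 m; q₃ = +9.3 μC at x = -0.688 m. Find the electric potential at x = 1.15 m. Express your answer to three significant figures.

3.83×10⁴ V

The total potential is the scalar sum of each charge's contribution, V = Σ kqᵢ/rᵢ.
Distances from the field point to each charge: r₁ = 0.713 m, r₂ = 0.257 m, r₃ = 1.84 m.
V = k[(5.53×10⁻⁶)/(0.713) + (-2.20×10⁻⁶)/(0.257) + (9.30×10⁻⁶)/(1.84)] = 3.83×10⁴ V.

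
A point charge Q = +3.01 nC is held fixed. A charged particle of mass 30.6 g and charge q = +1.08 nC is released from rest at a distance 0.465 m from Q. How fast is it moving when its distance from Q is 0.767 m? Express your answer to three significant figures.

1.27×10⁻³ m/s

Only the electrostatic force acts, so mechanical energy is conserved: ½mv² = U₁ − U₂ = kQq(1/r₁ − 1/r₂).
U₁ − U₂ = (8.99×10⁹ N·m²/C²)(3.01×10⁻⁹ C)(1.08×10⁻⁹ C)(1/0.465 − 1/0.767) = 2.47×10⁻⁸ J.
v = √(2·2.47×10⁻⁸/0.0306) = 1.27×10⁻³ m/s.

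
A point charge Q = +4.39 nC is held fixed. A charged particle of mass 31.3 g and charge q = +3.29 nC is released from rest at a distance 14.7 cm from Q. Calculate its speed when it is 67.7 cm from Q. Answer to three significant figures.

6.65×10⁻³ m/s

Only the electrostatic force acts, so mechanical energy is conserved: ½mv² = U₁ − U₂ = kQq(1/r₁ − 1/r₂).
U₁ − U₂ = (8.99×10⁹ N·m²/C²)(4.39×10⁻⁹ C)(3.29×10⁻⁹ C)(1/0.147 − 1/0.677) = 6.91×10⁻⁷ J.
v = √(2·6.91×10⁻⁷/0.0313) = 6.65×10⁻³ m/s.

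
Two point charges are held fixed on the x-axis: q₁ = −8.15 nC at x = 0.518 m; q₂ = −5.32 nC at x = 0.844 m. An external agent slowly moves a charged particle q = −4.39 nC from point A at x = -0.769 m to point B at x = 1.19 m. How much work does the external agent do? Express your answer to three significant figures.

For quasistatic motion the external work equals the change in potential energy: W_ext = qΔV = q(V_B − V_A).
At A: distances to the source charges are 1.29 m, 1.61 m; V_A = Σ kqᵢ/rᵢ = -86.6 V.
At B: distances to the source charges are 0.672 m, 0.346 m; V_B = Σ kqᵢ/rᵢ = -247 V.
ΔV = V_B − V_A = -161 V.
W_ext = qΔV = (-4.39×10⁻⁹ C)(-161 V) = 7.05×10⁻⁷ J.

7.05×10⁻⁷ J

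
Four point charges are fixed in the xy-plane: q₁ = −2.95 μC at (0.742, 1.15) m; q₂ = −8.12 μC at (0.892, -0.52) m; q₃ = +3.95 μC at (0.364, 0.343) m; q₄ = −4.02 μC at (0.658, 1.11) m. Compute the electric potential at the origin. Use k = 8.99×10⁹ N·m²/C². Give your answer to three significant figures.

The total potential is the scalar sum of each charge's contribution, V = Σ kqᵢ/rᵢ.
Distances from the field point to each charge: r₁ = 1.37 m, r₂ = 1.03 m, r₃ = 0.500 m, r₄ = 1.29 m.
V = k[(-2.95×10⁻⁶)/(1.37) + (-8.12×10⁻⁶)/(1.03) + (3.95×10⁻⁶)/(0.500) + (-4.02×10⁻⁶)/(1.29)] = -4.71×10⁴ V.

-4.71×10⁴ V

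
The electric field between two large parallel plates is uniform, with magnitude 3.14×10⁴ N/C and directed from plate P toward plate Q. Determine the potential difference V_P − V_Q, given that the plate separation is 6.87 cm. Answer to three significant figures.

In a uniform field, potential decreases in the direction of E: ΔV = −E·d for a displacement d parallel to E.
Going from Q to P is a displacement of 6.87 cm opposite to the field, so V_P − V_Q = +Ed = 2160 V.

2160 V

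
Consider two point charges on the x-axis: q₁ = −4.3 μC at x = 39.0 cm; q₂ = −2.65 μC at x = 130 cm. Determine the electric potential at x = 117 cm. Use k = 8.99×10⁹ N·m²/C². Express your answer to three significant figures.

Electric potential is a scalar, so the contributions from each charge add algebraically: V = Σ kqᵢ/rᵢ.
Distances from the field point to each charge: r₁ = 0.780 m, r₂ = 0.130 m.
V = k[(-4.30×10⁻⁶)/(0.780) + (-2.65×10⁻⁶)/(0.130)] = -2.33×10⁵ V.

-2.33×10⁵ V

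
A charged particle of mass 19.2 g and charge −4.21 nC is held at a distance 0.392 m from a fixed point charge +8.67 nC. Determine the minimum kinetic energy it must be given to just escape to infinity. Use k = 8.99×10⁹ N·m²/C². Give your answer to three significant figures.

8.37×10⁻⁷ J

To just escape, total mechanical energy must reach zero at infinity: ½mv²_min + U = 0, so ½mv²_min = −U = |kQq|/r.
|U| = |kQq|/r = (8.99×10⁹ N·m²/C²)(8.67×10⁻⁹)(4.21×10⁻⁹)/(0.392) = 8.37×10⁻⁷ J.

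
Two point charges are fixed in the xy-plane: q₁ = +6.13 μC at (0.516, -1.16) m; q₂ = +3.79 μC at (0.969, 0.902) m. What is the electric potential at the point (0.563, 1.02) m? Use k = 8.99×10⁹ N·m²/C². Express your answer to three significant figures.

1.06×10⁵ V

Electric potential is a scalar, so the contributions from each charge add algebraically: V = Σ kqᵢ/rᵢ.
Distances from the field point to each charge: r₁ = 2.18 m, r₂ = 0.423 m.
V = k[(6.13×10⁻⁶)/(2.18) + (3.79×10⁻⁶)/(0.423)] = 1.06×10⁵ V.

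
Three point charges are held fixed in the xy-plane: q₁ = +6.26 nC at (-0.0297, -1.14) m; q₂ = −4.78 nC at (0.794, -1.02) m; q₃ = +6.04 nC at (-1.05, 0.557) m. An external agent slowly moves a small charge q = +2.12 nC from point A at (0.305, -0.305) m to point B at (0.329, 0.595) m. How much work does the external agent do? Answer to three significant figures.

-2.56×10⁻⁹ J

For quasistatic motion the external work equals the change in potential energy: W_ext = qΔV = q(V_B − V_A).
At A: distances to the source charges are 0.900 m, 0.866 m, 1.61 m; V_A = Σ kqᵢ/rᵢ = 46.8 V.
At B: distances to the source charges are 1.77 m, 1.68 m, 1.38 m; V_B = Σ kqᵢ/rᵢ = 45.6 V.
ΔV = V_B − V_A = -1.21 V.
W_ext = qΔV = (2.12×10⁻⁹ C)(-1.21 V) = -2.56×10⁻⁹ J.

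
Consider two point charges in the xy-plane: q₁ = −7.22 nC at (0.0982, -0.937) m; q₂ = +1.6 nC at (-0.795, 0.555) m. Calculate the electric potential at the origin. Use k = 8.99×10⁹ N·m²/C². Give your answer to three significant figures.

-54.1 V

Electric potential is a scalar, so the contributions from each charge add algebraically: V = Σ kqᵢ/rᵢ.
Distances from the field point to each charge: r₁ = 0.942 m, r₂ = 0.970 m.
V = k[(-7.22×10⁻⁹)/(0.942) + (1.60×10⁻⁹)/(0.970)] = -54.1 V.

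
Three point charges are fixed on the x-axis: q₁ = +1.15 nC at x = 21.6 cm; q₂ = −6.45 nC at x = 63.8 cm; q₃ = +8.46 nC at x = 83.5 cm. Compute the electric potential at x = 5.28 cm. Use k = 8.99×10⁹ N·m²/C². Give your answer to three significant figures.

61.5 V

The total potential is the scalar sum of each charge's contribution, V = Σ kqᵢ/rᵢ.
Distances from the field point to each charge: r₁ = 0.163 m, r₂ = 0.585 m, r₃ = 0.782 m.
V = k[(1.15×10⁻⁹)/(0.163) + (-6.45×10⁻⁹)/(0.585) + (8.46×10⁻⁹)/(0.782)] = 61.5 V.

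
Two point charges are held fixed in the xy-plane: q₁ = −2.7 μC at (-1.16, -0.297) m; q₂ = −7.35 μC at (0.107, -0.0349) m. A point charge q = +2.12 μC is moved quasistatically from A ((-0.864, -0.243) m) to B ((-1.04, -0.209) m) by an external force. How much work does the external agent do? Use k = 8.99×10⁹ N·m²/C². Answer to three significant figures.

-0.154 J

For quasistatic motion the external work equals the change in potential energy: W_ext = qΔV = q(V_B − V_A).
At A: distances to the source charges are 0.301 m, 0.993 m; V_A = Σ kqᵢ/rᵢ = -1.47×10⁵ V.
At B: distances to the source charges are 0.149 m, 1.16 m; V_B = Σ kqᵢ/rᵢ = -2.20×10⁵ V.
ΔV = V_B − V_A = -7.29×10⁴ V.
W_ext = qΔV = (2.12×10⁻⁶ C)(-7.29×10⁴ V) = -0.154 J.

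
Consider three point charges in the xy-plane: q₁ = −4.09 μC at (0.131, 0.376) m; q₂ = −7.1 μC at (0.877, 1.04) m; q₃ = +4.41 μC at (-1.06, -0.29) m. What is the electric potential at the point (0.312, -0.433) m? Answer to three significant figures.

The total potential is the scalar sum of each charge's contribution, V = Σ kqᵢ/rᵢ.
Distances from the field point to each charge: r₁ = 0.829 m, r₂ = 1.58 m, r₃ = 1.38 m.
V = k[(-4.09×10⁻⁶)/(0.829) + (-7.10×10⁻⁶)/(1.58) + (4.41×10⁻⁶)/(1.38)] = -5.61×10⁴ V.

-5.61×10⁴ V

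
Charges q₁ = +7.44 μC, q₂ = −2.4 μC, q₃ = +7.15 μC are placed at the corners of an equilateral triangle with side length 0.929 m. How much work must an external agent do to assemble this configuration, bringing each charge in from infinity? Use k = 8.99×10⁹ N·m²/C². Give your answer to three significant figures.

0.176 J

The work to assemble the configuration equals its total potential energy, U = Σ kqᵢqⱼ/rᵢⱼ over all pairs.
All three pair separations equal the side length, 0.929 m.
U = (-0.173) + (0.515) + (-0.166) = 0.176 J.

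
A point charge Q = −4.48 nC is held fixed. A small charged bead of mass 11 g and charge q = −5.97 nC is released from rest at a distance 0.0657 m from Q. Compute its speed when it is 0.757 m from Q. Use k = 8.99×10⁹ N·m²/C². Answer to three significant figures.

Only the electrostatic force acts, so mechanical energy is conserved: ½mv² = U₁ − U₂ = kQq(1/r₁ − 1/r₂).
U₁ − U₂ = (8.99×10⁹ N·m²/C²)(-4.48×10⁻⁹ C)(-5.97×10⁻⁹ C)(1/0.0657 − 1/0.757) = 3.34×10⁻⁶ J.
v = √(2·3.34×10⁻⁶/0.0110) = 0.0247 m/s.

0.0247 m/s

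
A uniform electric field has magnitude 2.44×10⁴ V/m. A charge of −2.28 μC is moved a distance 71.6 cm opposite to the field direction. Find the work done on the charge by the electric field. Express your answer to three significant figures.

0.0398 J

The potential change for a displacement 71.6 cm opposite to the field direction is ΔV = +Ed = 1.75×10⁴ V.
W_field = −qΔV = 0.0398 J.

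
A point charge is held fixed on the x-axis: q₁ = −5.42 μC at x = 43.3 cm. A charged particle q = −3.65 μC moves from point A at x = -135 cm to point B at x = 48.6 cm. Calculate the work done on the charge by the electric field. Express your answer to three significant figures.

The work done by the electric force is W_field = −ΔU = −q(V_B − V_A) = q(V_A − V_B).
At A: distance to the source charge is 1.78 m; V_A = kq₁/r = -2.73×10⁴ V.
At B: distance to the source charge is 0.0530 m; V_B = kq₁/r = -9.19×10⁵ V.
ΔV = V_B − V_A = -8.92×10⁵ V.
W_field = −qΔV = −(-3.65×10⁻⁶ C)(-8.92×10⁵ V) = -3.26 J.

-3.26 J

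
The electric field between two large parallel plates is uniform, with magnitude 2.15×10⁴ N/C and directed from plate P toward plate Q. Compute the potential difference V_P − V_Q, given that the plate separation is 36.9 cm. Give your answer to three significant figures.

7930 V

In a uniform field, potential decreases in the direction of E: ΔV = −E·d for a displacement d parallel to E.
Going from Q to P is a displacement of 36.9 cm opposite to the field, so V_P − V_Q = +Ed = 7930 V.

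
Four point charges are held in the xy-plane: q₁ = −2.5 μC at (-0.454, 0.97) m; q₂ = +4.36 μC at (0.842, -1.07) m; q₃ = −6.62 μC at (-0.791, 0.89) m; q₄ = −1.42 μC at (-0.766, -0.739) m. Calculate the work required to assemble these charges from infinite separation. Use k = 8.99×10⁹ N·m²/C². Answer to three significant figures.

The work to assemble the configuration equals its total potential energy, U = Σ kqᵢqⱼ/rᵢⱼ over all pairs.
Pair separations: r₁₂ = 2.42 m, r₁₃ = 0.346 m, r₁₄ = 1.74 m, r₂₃ = 2.55 m, r₂₄ = 1.64 m, r₃₄ = 1.63 m.
Summing all 6 pair terms gives U = 0.324 J.

0.324 J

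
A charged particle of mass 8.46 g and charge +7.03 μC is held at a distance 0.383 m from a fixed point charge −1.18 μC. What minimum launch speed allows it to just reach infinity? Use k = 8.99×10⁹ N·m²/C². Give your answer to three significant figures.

6.78 m/s

To just escape, total mechanical energy must reach zero at infinity: ½mv²_min + U = 0, so ½mv²_min = −U = |kQq|/r.
|U| = |kQq|/r = (8.99×10⁹ N·m²/C²)(1.18×10⁻⁶)(7.03×10⁻⁶)/(0.383) = 0.195 J.
v_min = √(2|U|/m) = √(2·0.195/8.46×10⁻³) = 6.78 m/s.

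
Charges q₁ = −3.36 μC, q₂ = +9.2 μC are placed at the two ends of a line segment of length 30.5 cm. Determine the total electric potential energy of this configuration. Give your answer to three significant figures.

The assembly work is the sum of pairwise potential energies, U = Σ_{i<j} kqᵢqⱼ/rᵢⱼ.
The separation is r = 0.305 m.
U = (-0.911) = -0.911 J.

-0.911 J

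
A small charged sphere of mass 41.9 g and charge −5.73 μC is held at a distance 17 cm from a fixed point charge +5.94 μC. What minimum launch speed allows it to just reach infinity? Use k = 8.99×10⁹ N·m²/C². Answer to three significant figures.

To just escape, total mechanical energy must reach zero at infinity: ½mv²_min + U = 0, so ½mv²_min = −U = |kQq|/r.
|U| = |kQq|/r = (8.99×10⁹ N·m²/C²)(5.94×10⁻⁶)(5.73×10⁻⁶)/(0.170) = 1.80 J.
v_min = √(2|U|/m) = √(2·1.80/0.0419) = 9.27 m/s.

9.27 m/s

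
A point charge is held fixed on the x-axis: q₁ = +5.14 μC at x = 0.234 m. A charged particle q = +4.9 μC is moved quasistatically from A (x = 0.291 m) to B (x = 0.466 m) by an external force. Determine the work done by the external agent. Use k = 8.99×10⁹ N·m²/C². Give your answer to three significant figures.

-3.00 J

For quasistatic motion the external work equals the change in potential energy: W_ext = qΔV = q(V_B − V_A).
At A: distance to the source charge is 0.0570 m; V_A = kq₁/r = 8.11×10⁵ V.
At B: distance to the source charge is 0.232 m; V_B = kq₁/r = 1.99×10⁵ V.
ΔV = V_B − V_A = -6.12×10⁵ V.
W_ext = qΔV = (4.90×10⁻⁶ C)(-6.12×10⁵ V) = -3.00 J.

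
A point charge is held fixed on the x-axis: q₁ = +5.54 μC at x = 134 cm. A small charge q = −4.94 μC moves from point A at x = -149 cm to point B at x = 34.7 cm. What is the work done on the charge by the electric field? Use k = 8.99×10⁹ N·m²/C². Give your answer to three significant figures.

The work done by the electric force is W_field = −ΔU = −q(V_B − V_A) = q(V_A − V_B).
At A: distance to the source charge is 2.83 m; V_A = kq₁/r = 1.76×10⁴ V.
At B: distance to the source charge is 0.993 m; V_B = kq₁/r = 5.02×10⁴ V.
ΔV = V_B − V_A = 3.26×10⁴ V.
W_field = −qΔV = −(-4.94×10⁻⁶ C)(3.26×10⁴ V) = 0.161 J.

0.161 J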